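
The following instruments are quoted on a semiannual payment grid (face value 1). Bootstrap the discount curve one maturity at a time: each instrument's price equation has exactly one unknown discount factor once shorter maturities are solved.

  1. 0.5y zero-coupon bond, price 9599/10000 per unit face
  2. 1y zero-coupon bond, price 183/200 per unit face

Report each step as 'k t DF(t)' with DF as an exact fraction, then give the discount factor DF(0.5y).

1 1/2 9599/10000
2 1 183/200
DF(0.5y) = 9599/10000 ≈ 0.959900

step 1 [0.5y] zero: DF = P = 9599/10000 ≈ 0.959900
step 2 [1y] zero: DF = P = 183/200 ≈ 0.915000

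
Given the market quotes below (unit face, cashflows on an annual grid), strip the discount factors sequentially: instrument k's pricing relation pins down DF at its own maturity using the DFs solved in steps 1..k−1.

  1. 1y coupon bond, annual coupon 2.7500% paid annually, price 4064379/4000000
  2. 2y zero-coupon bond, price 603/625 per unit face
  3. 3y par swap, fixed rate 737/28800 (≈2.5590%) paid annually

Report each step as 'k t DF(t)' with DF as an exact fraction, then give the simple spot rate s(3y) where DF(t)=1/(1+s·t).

1 1 9889/10000
2 2 603/625
3 3 9263/10000
s(3y) = (1/(9263/10000) − 1)/(3) = 737/27789 ≈ 2.6521%

step 1 [1y] bond c/1=11/400: DF=(4064379/4000000 − 11/400·(0))/(1+11/400) = 9889/10000 ≈ 0.988900
step 2 [2y] zero: DF = P = 603/625 ≈ 0.964800
step 3 [3y] swap r/1=737/28800: DF=(1 − 737/28800·(0.988900+0.964800))/(1+737/28800) = 9263/10000 ≈ 0.926300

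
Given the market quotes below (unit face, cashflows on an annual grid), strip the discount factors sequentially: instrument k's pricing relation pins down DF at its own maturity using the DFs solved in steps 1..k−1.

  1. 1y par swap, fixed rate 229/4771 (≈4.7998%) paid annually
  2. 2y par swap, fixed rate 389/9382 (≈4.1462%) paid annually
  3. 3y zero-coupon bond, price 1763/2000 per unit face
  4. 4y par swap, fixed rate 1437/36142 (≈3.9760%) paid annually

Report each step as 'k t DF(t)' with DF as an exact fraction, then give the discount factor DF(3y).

step 1 [1y] swap r/1=229/4771: DF=(1 − 229/4771·(0))/(1+229/4771) = 4771/5000 ≈ 0.954200
step 2 [2y] swap r/1=389/9382: DF=(1 − 389/9382·(0.954200))/(1+389/9382) = 4611/5000 ≈ 0.922200
step 3 [3y] zero: DF = P = 1763/2000 ≈ 0.881500
step 4 [4y] swap r/1=1437/36142: DF=(1 − 1437/36142·(0.954200+0.922200+0.881500))/(1+1437/36142) = 8563/10000 ≈ 0.856300

1 1 4771/5000
2 2 4611/5000
3 3 1763/2000
4 4 8563/10000
DF(3y) = 1763/2000 ≈ 0.881500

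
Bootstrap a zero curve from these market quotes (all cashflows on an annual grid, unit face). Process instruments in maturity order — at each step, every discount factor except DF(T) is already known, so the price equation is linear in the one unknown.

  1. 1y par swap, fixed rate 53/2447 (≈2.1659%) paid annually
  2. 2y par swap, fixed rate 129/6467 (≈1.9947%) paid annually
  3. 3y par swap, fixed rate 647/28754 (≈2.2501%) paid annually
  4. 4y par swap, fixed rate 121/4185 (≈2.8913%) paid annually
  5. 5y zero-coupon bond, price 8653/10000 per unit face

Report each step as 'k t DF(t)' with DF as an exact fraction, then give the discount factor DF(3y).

step 1 [1y] swap r/1=53/2447: DF=(1 − 53/2447·(0))/(1+53/2447) = 2447/2500 ≈ 0.978800
step 2 [2y] swap r/1=129/6467: DF=(1 − 129/6467·(0.978800))/(1+129/6467) = 9613/10000 ≈ 0.961300
step 3 [3y] swap r/1=647/28754: DF=(1 − 647/28754·(0.978800+0.961300))/(1+647/28754) = 9353/10000 ≈ 0.935300
step 4 [4y] swap r/1=121/4185: DF=(1 − 121/4185·(0.978800+0.961300+0.935300))/(1+121/4185) = 8911/10000 ≈ 0.891100
step 5 [5y] zero: DF = P = 8653/10000 ≈ 0.865300

1 1 2447/2500
2 2 9613/10000
3 3 9353/10000
4 4 8911/10000
5 5 8653/10000
DF(3y) = 9353/10000 ≈ 0.935300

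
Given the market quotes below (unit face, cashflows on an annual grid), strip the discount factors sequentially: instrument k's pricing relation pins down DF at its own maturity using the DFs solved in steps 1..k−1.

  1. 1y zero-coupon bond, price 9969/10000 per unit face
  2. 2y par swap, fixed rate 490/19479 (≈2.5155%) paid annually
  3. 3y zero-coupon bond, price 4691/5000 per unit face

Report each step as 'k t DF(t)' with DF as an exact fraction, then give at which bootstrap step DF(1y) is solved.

step 1 [1y] zero: DF = P = 9969/10000 ≈ 0.996900
step 2 [2y] swap r/1=490/19479: DF=(1 − 490/19479·(0.996900))/(1+490/19479) = 951/1000 ≈ 0.951000
step 3 [3y] zero: DF = P = 4691/5000 ≈ 0.938200

1 1 9969/10000
2 2 951/1000
3 3 4691/5000
DF(1y) is solved at step 1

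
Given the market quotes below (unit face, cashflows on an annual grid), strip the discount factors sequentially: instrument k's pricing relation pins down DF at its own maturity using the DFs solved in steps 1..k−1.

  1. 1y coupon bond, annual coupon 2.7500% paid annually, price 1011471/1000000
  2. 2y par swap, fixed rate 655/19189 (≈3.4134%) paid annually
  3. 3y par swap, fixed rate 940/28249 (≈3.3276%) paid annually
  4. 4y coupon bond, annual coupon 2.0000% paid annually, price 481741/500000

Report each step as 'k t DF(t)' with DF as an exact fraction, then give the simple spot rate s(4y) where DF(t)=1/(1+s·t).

step 1 [1y] bond c/1=11/400: DF=(1011471/1000000 − 11/400·(0))/(1+11/400) = 2461/2500 ≈ 0.984400
step 2 [2y] swap r/1=655/19189: DF=(1 − 655/19189·(0.984400))/(1+655/19189) = 1869/2000 ≈ 0.934500
step 3 [3y] swap r/1=940/28249: DF=(1 − 940/28249·(0.984400+0.934500))/(1+940/28249) = 453/500 ≈ 0.906000
step 4 [4y] bond c/1=1/50: DF=(481741/500000 − 1/50·(0.984400+0.934500+0.906000))/(1+1/50) = 2223/2500 ≈ 0.889200

1 1 2461/2500
2 2 1869/2000
3 3 453/500
4 4 2223/2500
s(4y) = (1/(2223/2500) − 1)/(4) = 277/8892 ≈ 3.1152%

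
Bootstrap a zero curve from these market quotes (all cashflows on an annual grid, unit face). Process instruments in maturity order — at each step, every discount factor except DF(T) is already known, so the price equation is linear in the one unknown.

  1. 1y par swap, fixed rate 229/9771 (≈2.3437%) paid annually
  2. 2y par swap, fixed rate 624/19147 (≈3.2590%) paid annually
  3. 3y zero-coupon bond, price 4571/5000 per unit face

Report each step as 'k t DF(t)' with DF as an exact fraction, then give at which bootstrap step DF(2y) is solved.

step 1 [1y] swap r/1=229/9771: DF=(1 − 229/9771·(0))/(1+229/9771) = 9771/10000 ≈ 0.977100
step 2 [2y] swap r/1=624/19147: DF=(1 − 624/19147·(0.977100))/(1+624/19147) = 586/625 ≈ 0.937600
step 3 [3y] zero: DF = P = 4571/5000 ≈ 0.914200

1 1 9771/10000
2 2 586/625
3 3 4571/5000
DF(2y) is solved at step 2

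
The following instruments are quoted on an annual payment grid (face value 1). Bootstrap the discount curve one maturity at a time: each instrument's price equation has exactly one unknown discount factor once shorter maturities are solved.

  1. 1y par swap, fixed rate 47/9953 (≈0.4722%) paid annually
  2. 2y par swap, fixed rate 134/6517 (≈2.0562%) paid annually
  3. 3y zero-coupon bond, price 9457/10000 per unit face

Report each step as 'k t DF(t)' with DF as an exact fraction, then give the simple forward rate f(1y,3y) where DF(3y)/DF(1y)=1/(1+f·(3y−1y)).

step 1 [1y] swap r/1=47/9953: DF=(1 − 47/9953·(0))/(1+47/9953) = 9953/10000 ≈ 0.995300
step 2 [2y] swap r/1=134/6517: DF=(1 − 134/6517·(0.995300))/(1+134/6517) = 4799/5000 ≈ 0.959800
step 3 [3y] zero: DF = P = 9457/10000 ≈ 0.945700

1 1 9953/10000
2 2 4799/5000
3 3 9457/10000
f(1y,3y) = ((9953/10000)/(9457/10000) − 1)/(2) = 248/9457 ≈ 2.6224%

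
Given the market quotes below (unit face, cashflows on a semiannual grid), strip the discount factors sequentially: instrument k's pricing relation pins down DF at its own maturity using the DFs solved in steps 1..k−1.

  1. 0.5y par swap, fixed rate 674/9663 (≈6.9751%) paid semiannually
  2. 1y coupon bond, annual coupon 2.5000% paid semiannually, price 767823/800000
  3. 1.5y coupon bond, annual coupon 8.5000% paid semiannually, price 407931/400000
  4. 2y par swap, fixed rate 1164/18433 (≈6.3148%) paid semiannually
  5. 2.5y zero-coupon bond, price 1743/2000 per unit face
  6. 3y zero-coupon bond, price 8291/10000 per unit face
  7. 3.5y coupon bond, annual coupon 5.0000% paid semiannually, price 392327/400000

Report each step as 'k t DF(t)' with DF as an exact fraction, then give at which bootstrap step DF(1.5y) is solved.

1 1/2 9663/10000
2 1 117/125
3 3/2 9007/10000
4 2 2209/2500
5 5/2 1743/2000
6 3 8291/10000
7 7/2 1651/2000
DF(1.5y) is solved at step 3

step 1 [0.5y] swap r/2=337/9663: DF=(1 − 337/9663·(0))/(1+337/9663) = 9663/10000 ≈ 0.966300
step 2 [1y] bond c/2=1/80: DF=(767823/800000 − 1/80·(0.966300))/(1+1/80) = 117/125 ≈ 0.936000
step 3 [1.5y] bond c/2=17/400: DF=(407931/400000 − 17/400·(0.966300+0.936000))/(1+17/400) = 9007/10000 ≈ 0.900700
step 4 [2y] swap r/2=582/18433: DF=(1 − 582/18433·(0.966300+0.936000+0.900700))/(1+582/18433) = 2209/2500 ≈ 0.883600
step 5 [2.5y] zero: DF = P = 1743/2000 ≈ 0.871500
step 6 [3y] zero: DF = P = 8291/10000 ≈ 0.829100
step 7 [3.5y] bond c/2=1/40: DF=(392327/400000 − 1/40·(0.966300+0.936000+0.900700+0.883600+0.871500+0.829100))/(1+1/40) = 1651/2000 ≈ 0.825500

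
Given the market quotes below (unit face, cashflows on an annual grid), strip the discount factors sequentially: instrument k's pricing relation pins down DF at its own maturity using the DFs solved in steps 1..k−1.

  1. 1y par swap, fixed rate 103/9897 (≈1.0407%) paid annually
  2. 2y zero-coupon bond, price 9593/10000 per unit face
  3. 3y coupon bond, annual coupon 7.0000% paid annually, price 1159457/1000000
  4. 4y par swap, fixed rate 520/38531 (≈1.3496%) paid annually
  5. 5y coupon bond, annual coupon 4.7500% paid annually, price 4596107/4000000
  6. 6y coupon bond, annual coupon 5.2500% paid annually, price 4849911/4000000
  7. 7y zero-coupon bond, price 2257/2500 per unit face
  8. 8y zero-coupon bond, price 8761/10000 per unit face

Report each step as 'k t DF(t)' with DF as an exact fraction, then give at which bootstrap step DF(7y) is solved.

step 1 [1y] swap r/1=103/9897: DF=(1 − 103/9897·(0))/(1+103/9897) = 9897/10000 ≈ 0.989700
step 2 [2y] zero: DF = P = 9593/10000 ≈ 0.959300
step 3 [3y] bond c/1=7/100: DF=(1159457/1000000 − 7/100·(0.989700+0.959300))/(1+7/100) = 9561/10000 ≈ 0.956100
step 4 [4y] swap r/1=520/38531: DF=(1 − 520/38531·(0.989700+0.959300+0.956100))/(1+520/38531) = 237/250 ≈ 0.948000
step 5 [5y] bond c/1=19/400: DF=(4596107/4000000 − 19/400·(0.989700+0.959300+0.956100+0.948000))/(1+19/400) = 4611/5000 ≈ 0.922200
step 6 [6y] bond c/1=21/400: DF=(4849911/4000000 − 21/400·(0.989700+0.959300+0.956100+0.948000+0.922200))/(1+21/400) = 4569/5000 ≈ 0.913800
step 7 [7y] zero: DF = P = 2257/2500 ≈ 0.902800
step 8 [8y] zero: DF = P = 8761/10000 ≈ 0.876100

1 1 9897/10000
2 2 9593/10000
3 3 9561/10000
4 4 237/250
5 5 4611/5000
6 6 4569/5000
7 7 2257/2500
8 8 8761/10000
DF(7y) is solved at step 7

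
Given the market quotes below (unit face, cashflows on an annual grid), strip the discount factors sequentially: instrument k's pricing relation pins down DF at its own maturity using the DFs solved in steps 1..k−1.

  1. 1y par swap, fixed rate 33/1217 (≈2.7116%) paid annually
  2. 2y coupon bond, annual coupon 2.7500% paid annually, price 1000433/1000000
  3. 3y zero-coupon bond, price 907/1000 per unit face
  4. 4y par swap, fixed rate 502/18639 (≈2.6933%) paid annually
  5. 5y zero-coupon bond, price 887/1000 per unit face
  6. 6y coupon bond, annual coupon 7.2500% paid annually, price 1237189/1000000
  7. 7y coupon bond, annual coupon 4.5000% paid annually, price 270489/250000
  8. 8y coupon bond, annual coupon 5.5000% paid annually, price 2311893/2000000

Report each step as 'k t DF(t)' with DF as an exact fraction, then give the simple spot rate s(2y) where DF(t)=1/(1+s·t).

step 1 [1y] swap r/1=33/1217: DF=(1 − 33/1217·(0))/(1+33/1217) = 1217/1250 ≈ 0.973600
step 2 [2y] bond c/1=11/400: DF=(1000433/1000000 − 11/400·(0.973600))/(1+11/400) = 2369/2500 ≈ 0.947600
step 3 [3y] zero: DF = P = 907/1000 ≈ 0.907000
step 4 [4y] swap r/1=502/18639: DF=(1 − 502/18639·(0.973600+0.947600+0.907000))/(1+502/18639) = 2249/2500 ≈ 0.899600
step 5 [5y] zero: DF = P = 887/1000 ≈ 0.887000
step 6 [6y] bond c/1=29/400: DF=(1237189/1000000 − 29/400·(0.973600+0.947600+0.907000+0.899600+0.887000))/(1+29/400) = 526/625 ≈ 0.841600
step 7 [7y] bond c/1=9/200: DF=(270489/250000 − 9/200·(0.973600+0.947600+0.907000+0.899600+0.887000+0.841600))/(1+9/200) = 2001/2500 ≈ 0.800400
step 8 [8y] bond c/1=11/200: DF=(2311893/2000000 − 11/200·(0.973600+0.947600+0.907000+0.899600+0.887000+0.841600+0.800400))/(1+11/200) = 1539/2000 ≈ 0.769500

1 1 1217/1250
2 2 2369/2500
3 3 907/1000
4 4 2249/2500
5 5 887/1000
6 6 526/625
7 7 2001/2500
8 8 1539/2000
s(2y) = (1/(2369/2500) − 1)/(2) = 131/4738 ≈ 2.7649%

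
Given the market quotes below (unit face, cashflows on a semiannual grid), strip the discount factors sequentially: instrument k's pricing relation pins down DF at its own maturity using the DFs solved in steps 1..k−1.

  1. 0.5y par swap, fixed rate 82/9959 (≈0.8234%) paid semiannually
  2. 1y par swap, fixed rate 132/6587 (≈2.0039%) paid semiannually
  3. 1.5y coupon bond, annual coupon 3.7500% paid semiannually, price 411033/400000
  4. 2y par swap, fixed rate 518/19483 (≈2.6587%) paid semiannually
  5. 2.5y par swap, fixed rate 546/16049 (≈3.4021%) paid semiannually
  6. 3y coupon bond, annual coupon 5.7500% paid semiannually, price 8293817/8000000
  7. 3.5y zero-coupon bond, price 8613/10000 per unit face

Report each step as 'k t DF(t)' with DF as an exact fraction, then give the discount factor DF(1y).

1 1/2 9959/10000
2 1 4901/5000
3 3/2 9723/10000
4 2 4741/5000
5 5/2 9181/10000
6 3 2183/2500
7 7/2 8613/10000
DF(1y) = 4901/5000 ≈ 0.980200

step 1 [0.5y] swap r/2=41/9959: DF=(1 − 41/9959·(0))/(1+41/9959) = 9959/10000 ≈ 0.995900
step 2 [1y] swap r/2=66/6587: DF=(1 − 66/6587·(0.995900))/(1+66/6587) = 4901/5000 ≈ 0.980200
step 3 [1.5y] bond c/2=3/160: DF=(411033/400000 − 3/160·(0.995900+0.980200))/(1+3/160) = 9723/10000 ≈ 0.972300
step 4 [2y] swap r/2=259/19483: DF=(1 − 259/19483·(0.995900+0.980200+0.972300))/(1+259/19483) = 4741/5000 ≈ 0.948200
step 5 [2.5y] swap r/2=273/16049: DF=(1 − 273/16049·(0.995900+0.980200+0.972300+0.948200))/(1+273/16049) = 9181/10000 ≈ 0.918100
step 6 [3y] bond c/2=23/800: DF=(8293817/8000000 − 23/800·(0.995900+0.980200+0.972300+0.948200+0.918100))/(1+23/800) = 2183/2500 ≈ 0.873200
step 7 [3.5y] zero: DF = P = 8613/10000 ≈ 0.861300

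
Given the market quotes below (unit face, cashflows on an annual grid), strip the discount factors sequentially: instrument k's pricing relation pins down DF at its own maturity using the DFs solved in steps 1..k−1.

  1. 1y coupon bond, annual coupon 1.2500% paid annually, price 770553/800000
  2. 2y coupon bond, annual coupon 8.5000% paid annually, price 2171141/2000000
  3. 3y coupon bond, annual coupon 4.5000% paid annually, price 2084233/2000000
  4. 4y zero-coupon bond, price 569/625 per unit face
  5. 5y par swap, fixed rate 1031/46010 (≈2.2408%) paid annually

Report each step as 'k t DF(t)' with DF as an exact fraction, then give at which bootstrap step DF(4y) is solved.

step 1 [1y] bond c/1=1/80: DF=(770553/800000 − 1/80·(0))/(1+1/80) = 9513/10000 ≈ 0.951300
step 2 [2y] bond c/1=17/200: DF=(2171141/2000000 − 17/200·(0.951300))/(1+17/200) = 463/500 ≈ 0.926000
step 3 [3y] bond c/1=9/200: DF=(2084233/2000000 − 9/200·(0.951300+0.926000))/(1+9/200) = 2291/2500 ≈ 0.916400
step 4 [4y] zero: DF = P = 569/625 ≈ 0.910400
step 5 [5y] swap r/1=1031/46010: DF=(1 − 1031/46010·(0.951300+0.926000+0.916400+0.910400))/(1+1031/46010) = 8969/10000 ≈ 0.896900

1 1 9513/10000
2 2 463/500
3 3 2291/2500
4 4 569/625
5 5 8969/10000
DF(4y) is solved at step 4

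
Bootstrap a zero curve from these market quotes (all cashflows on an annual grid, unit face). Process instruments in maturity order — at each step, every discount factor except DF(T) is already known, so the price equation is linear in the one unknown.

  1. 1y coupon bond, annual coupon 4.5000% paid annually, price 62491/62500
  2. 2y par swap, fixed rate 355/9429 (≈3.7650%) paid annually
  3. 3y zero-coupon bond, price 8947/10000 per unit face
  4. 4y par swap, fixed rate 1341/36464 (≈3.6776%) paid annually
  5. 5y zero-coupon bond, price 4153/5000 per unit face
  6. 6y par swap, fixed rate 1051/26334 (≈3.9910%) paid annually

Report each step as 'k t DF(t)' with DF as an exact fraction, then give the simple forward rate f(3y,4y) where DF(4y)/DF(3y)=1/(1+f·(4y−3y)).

1 1 598/625
2 2 929/1000
3 3 8947/10000
4 4 8659/10000
5 5 4153/5000
6 6 3949/5000
f(3y,4y) = ((8947/10000)/(8659/10000) − 1)/(1) = 288/8659 ≈ 3.3260%

step 1 [1y] bond c/1=9/200: DF=(62491/62500 − 9/200·(0))/(1+9/200) = 598/625 ≈ 0.956800
step 2 [2y] swap r/1=355/9429: DF=(1 − 355/9429·(0.956800))/(1+355/9429) = 929/1000 ≈ 0.929000
step 3 [3y] zero: DF = P = 8947/10000 ≈ 0.894700
step 4 [4y] swap r/1=1341/36464: DF=(1 − 1341/36464·(0.956800+0.929000+0.894700))/(1+1341/36464) = 8659/10000 ≈ 0.865900
step 5 [5y] zero: DF = P = 4153/5000 ≈ 0.830600
step 6 [6y] swap r/1=1051/26334: DF=(1 − 1051/26334·(0.956800+0.929000+0.894700+0.865900+0.830600))/(1+1051/26334) = 3949/5000 ≈ 0.789800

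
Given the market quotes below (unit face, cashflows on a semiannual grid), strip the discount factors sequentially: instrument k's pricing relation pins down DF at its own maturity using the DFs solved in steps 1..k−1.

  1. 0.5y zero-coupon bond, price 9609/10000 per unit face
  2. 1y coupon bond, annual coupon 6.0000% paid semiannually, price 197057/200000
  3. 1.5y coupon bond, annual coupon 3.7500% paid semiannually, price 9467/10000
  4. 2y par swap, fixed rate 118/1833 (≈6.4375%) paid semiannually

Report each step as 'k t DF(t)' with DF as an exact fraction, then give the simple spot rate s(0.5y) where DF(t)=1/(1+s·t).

1 1/2 9609/10000
2 1 4643/5000
3 3/2 1789/2000
4 2 441/500
s(0.5y) = (1/(9609/10000) − 1)/(1/2) = 782/9609 ≈ 8.1382%

step 1 [0.5y] zero: DF = P = 9609/10000 ≈ 0.960900
step 2 [1y] bond c/2=3/100: DF=(197057/200000 − 3/100·(0.960900))/(1+3/100) = 4643/5000 ≈ 0.928600
step 3 [1.5y] bond c/2=3/160: DF=(9467/10000 − 3/160·(0.960900+0.928600))/(1+3/160) = 1789/2000 ≈ 0.894500
step 4 [2y] swap r/2=59/1833: DF=(1 − 59/1833·(0.960900+0.928600+0.894500))/(1+59/1833) = 441/500 ≈ 0.882000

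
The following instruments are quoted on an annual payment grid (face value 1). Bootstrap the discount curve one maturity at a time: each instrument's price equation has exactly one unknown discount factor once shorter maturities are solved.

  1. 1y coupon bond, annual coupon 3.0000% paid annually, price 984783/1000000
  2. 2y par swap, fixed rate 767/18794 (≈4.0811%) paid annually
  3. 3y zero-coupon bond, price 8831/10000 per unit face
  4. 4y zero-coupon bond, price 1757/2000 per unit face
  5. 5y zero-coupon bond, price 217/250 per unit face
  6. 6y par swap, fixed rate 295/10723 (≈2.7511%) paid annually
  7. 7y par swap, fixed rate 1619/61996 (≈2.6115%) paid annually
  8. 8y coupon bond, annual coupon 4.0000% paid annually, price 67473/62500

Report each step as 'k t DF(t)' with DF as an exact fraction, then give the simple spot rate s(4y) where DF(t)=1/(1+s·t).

1 1 9561/10000
2 2 9233/10000
3 3 8831/10000
4 4 1757/2000
5 5 217/250
6 6 341/400
7 7 8381/10000
8 8 1999/2500
s(4y) = (1/(1757/2000) − 1)/(4) = 243/7028 ≈ 3.4576%

step 1 [1y] bond c/1=3/100: DF=(984783/1000000 − 3/100·(0))/(1+3/100) = 9561/10000 ≈ 0.956100
step 2 [2y] swap r/1=767/18794: DF=(1 − 767/18794·(0.956100))/(1+767/18794) = 9233/10000 ≈ 0.923300
step 3 [3y] zero: DF = P = 8831/10000 ≈ 0.883100
step 4 [4y] zero: DF = P = 1757/2000 ≈ 0.878500
step 5 [5y] zero: DF = P = 217/250 ≈ 0.868000
step 6 [6y] swap r/1=295/10723: DF=(1 − 295/10723·(0.956100+0.923300+0.883100+0.878500+0.868000))/(1+295/10723) = 341/400 ≈ 0.852500
step 7 [7y] swap r/1=1619/61996: DF=(1 − 1619/61996·(0.956100+0.923300+0.883100+0.878500+0.868000+0.852500))/(1+1619/61996) = 8381/10000 ≈ 0.838100
step 8 [8y] bond c/1=1/25: DF=(67473/62500 − 1/25·(0.956100+0.923300+0.883100+0.878500+0.868000+0.852500+0.838100))/(1+1/25) = 1999/2500 ≈ 0.799600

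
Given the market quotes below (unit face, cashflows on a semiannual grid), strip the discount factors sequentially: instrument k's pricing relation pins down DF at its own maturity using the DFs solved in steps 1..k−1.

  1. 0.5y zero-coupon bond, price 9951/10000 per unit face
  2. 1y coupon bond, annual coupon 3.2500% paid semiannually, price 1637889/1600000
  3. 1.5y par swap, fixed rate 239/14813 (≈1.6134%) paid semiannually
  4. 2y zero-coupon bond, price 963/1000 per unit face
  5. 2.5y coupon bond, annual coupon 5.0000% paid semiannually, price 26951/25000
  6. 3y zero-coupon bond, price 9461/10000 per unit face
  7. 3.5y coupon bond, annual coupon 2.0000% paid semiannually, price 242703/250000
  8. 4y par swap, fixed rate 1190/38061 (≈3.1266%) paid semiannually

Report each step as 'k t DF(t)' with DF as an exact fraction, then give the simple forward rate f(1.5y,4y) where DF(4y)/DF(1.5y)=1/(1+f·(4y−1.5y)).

step 1 [0.5y] zero: DF = P = 9951/10000 ≈ 0.995100
step 2 [1y] bond c/2=13/800: DF=(1637889/1600000 − 13/800·(0.995100))/(1+13/800) = 4957/5000 ≈ 0.991400
step 3 [1.5y] swap r/2=239/29626: DF=(1 − 239/29626·(0.995100+0.991400))/(1+239/29626) = 9761/10000 ≈ 0.976100
step 4 [2y] zero: DF = P = 963/1000 ≈ 0.963000
step 5 [2.5y] bond c/2=1/40: DF=(26951/25000 − 1/40·(0.995100+0.991400+0.976100+0.963000))/(1+1/40) = 239/250 ≈ 0.956000
step 6 [3y] zero: DF = P = 9461/10000 ≈ 0.946100
step 7 [3.5y] bond c/2=1/100: DF=(242703/250000 − 1/100·(0.995100+0.991400+0.976100+0.963000+0.956000+0.946100))/(1+1/100) = 1807/2000 ≈ 0.903500
step 8 [4y] swap r/2=595/38061: DF=(1 − 595/38061·(0.995100+0.991400+0.976100+0.963000+0.956000+0.946100+0.903500))/(1+595/38061) = 881/1000 ≈ 0.881000

1 1/2 9951/10000
2 1 4957/5000
3 3/2 9761/10000
4 2 963/1000
5 5/2 239/250
6 3 9461/10000
7 7/2 1807/2000
8 4 881/1000
f(1.5y,4y) = ((9761/10000)/(881/1000) − 1)/(5/2) = 951/22025 ≈ 4.3178%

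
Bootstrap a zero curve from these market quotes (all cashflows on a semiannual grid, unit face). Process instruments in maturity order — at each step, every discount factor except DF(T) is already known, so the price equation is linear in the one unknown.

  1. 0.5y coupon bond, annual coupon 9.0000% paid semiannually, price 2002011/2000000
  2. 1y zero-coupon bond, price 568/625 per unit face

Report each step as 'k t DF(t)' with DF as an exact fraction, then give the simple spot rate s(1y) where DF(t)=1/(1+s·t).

step 1 [0.5y] bond c/2=9/200: DF=(2002011/2000000 − 9/200·(0))/(1+9/200) = 9579/10000 ≈ 0.957900
step 2 [1y] zero: DF = P = 568/625 ≈ 0.908800

1 1/2 9579/10000
2 1 568/625
s(1y) = (1/(568/625) − 1)/(1) = 57/568 ≈ 10.0352%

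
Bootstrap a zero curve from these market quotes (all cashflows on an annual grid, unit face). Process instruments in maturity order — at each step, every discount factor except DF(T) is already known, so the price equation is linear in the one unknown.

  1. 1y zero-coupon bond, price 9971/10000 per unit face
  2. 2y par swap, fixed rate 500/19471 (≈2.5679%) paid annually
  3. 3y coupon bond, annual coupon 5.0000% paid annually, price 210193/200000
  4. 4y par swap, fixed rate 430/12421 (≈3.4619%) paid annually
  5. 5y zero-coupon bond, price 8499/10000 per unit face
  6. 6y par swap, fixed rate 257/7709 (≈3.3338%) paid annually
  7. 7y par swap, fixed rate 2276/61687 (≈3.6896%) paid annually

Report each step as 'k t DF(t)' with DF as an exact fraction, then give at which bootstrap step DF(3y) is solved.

step 1 [1y] zero: DF = P = 9971/10000 ≈ 0.997100
step 2 [2y] swap r/1=500/19471: DF=(1 − 500/19471·(0.997100))/(1+500/19471) = 19/20 ≈ 0.950000
step 3 [3y] bond c/1=1/20: DF=(210193/200000 − 1/20·(0.997100+0.950000))/(1+1/20) = 4541/5000 ≈ 0.908200
step 4 [4y] swap r/1=430/12421: DF=(1 − 430/12421·(0.997100+0.950000+0.908200))/(1+430/12421) = 871/1000 ≈ 0.871000
step 5 [5y] zero: DF = P = 8499/10000 ≈ 0.849900
step 6 [6y] swap r/1=257/7709: DF=(1 − 257/7709·(0.997100+0.950000+0.908200+0.871000+0.849900))/(1+257/7709) = 8201/10000 ≈ 0.820100
step 7 [7y] swap r/1=2276/61687: DF=(1 − 2276/61687·(0.997100+0.950000+0.908200+0.871000+0.849900+0.820100))/(1+2276/61687) = 1931/2500 ≈ 0.772400

1 1 9971/10000
2 2 19/20
3 3 4541/5000
4 4 871/1000
5 5 8499/10000
6 6 8201/10000
7 7 1931/2500
DF(3y) is solved at step 3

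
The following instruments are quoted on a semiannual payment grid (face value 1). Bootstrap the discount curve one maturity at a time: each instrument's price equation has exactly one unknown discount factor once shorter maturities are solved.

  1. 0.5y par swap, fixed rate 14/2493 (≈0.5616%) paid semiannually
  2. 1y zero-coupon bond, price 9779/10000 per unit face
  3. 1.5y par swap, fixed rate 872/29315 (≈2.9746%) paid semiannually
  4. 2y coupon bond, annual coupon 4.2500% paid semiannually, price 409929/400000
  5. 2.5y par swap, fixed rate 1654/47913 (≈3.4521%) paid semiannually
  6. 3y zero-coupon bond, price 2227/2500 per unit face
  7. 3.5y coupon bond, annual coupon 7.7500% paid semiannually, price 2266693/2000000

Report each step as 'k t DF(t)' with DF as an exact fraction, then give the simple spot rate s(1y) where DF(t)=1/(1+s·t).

1 1/2 2493/2500
2 1 9779/10000
3 3/2 2391/2500
4 2 377/400
5 5/2 9173/10000
6 3 2227/2500
7 7/2 8791/10000
s(1y) = (1/(9779/10000) − 1)/(1) = 221/9779 ≈ 2.2599%

step 1 [0.5y] swap r/2=7/2493: DF=(1 − 7/2493·(0))/(1+7/2493) = 2493/2500 ≈ 0.997200
step 2 [1y] zero: DF = P = 9779/10000 ≈ 0.977900
step 3 [1.5y] swap r/2=436/29315: DF=(1 − 436/29315·(0.997200+0.977900))/(1+436/29315) = 2391/2500 ≈ 0.956400
step 4 [2y] bond c/2=17/800: DF=(409929/400000 − 17/800·(0.997200+0.977900+0.956400))/(1+17/800) = 377/400 ≈ 0.942500
step 5 [2.5y] swap r/2=827/47913: DF=(1 − 827/47913·(0.997200+0.977900+0.956400+0.942500))/(1+827/47913) = 9173/10000 ≈ 0.917300
step 6 [3y] zero: DF = P = 2227/2500 ≈ 0.890800
step 7 [3.5y] bond c/2=31/800: DF=(2266693/2000000 − 31/800·(0.997200+0.977900+0.956400+0.942500+0.917300+0.890800))/(1+31/800) = 8791/10000 ≈ 0.879100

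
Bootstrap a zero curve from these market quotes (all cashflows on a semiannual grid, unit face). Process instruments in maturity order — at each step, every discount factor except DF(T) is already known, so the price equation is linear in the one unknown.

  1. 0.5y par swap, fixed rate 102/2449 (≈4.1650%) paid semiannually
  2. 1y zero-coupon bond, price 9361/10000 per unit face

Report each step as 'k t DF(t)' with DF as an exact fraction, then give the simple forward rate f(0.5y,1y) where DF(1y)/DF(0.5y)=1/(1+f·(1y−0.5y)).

step 1 [0.5y] swap r/2=51/2449: DF=(1 − 51/2449·(0))/(1+51/2449) = 2449/2500 ≈ 0.979600
step 2 [1y] zero: DF = P = 9361/10000 ≈ 0.936100

1 1/2 2449/2500
2 1 9361/10000
f(0.5y,1y) = ((2449/2500)/(9361/10000) − 1)/(1/2) = 870/9361 ≈ 9.2939%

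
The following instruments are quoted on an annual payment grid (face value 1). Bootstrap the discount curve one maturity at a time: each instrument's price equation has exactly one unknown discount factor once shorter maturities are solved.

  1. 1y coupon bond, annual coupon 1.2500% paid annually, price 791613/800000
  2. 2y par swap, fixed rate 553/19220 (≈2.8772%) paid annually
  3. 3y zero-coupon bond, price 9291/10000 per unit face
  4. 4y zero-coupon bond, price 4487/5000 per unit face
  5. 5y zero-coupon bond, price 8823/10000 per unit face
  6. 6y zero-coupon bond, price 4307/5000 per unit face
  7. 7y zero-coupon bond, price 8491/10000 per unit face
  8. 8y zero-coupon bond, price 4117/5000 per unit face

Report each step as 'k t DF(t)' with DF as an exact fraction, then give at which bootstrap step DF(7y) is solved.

step 1 [1y] bond c/1=1/80: DF=(791613/800000 − 1/80·(0))/(1+1/80) = 9773/10000 ≈ 0.977300
step 2 [2y] swap r/1=553/19220: DF=(1 − 553/19220·(0.977300))/(1+553/19220) = 9447/10000 ≈ 0.944700
step 3 [3y] zero: DF = P = 9291/10000 ≈ 0.929100
step 4 [4y] zero: DF = P = 4487/5000 ≈ 0.897400
step 5 [5y] zero: DF = P = 8823/10000 ≈ 0.882300
step 6 [6y] zero: DF = P = 4307/5000 ≈ 0.861400
step 7 [7y] zero: DF = P = 8491/10000 ≈ 0.849100
step 8 [8y] zero: DF = P = 4117/5000 ≈ 0.823400

1 1 9773/10000
2 2 9447/10000
3 3 9291/10000
4 4 4487/5000
5 5 8823/10000
6 6 4307/5000
7 7 8491/10000
8 8 4117/5000
DF(7y) is solved at step 7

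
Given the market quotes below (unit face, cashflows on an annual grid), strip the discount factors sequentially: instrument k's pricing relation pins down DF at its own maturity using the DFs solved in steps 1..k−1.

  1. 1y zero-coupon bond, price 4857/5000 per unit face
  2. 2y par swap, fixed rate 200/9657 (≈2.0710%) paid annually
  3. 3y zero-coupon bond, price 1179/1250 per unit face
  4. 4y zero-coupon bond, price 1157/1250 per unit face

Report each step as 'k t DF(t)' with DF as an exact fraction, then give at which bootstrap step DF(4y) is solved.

1 1 4857/5000
2 2 24/25
3 3 1179/1250
4 4 1157/1250
DF(4y) is solved at step 4

step 1 [1y] zero: DF = P = 4857/5000 ≈ 0.971400
step 2 [2y] swap r/1=200/9657: DF=(1 − 200/9657·(0.971400))/(1+200/9657) = 24/25 ≈ 0.960000
step 3 [3y] zero: DF = P = 1179/1250 ≈ 0.943200
step 4 [4y] zero: DF = P = 1157/1250 ≈ 0.925600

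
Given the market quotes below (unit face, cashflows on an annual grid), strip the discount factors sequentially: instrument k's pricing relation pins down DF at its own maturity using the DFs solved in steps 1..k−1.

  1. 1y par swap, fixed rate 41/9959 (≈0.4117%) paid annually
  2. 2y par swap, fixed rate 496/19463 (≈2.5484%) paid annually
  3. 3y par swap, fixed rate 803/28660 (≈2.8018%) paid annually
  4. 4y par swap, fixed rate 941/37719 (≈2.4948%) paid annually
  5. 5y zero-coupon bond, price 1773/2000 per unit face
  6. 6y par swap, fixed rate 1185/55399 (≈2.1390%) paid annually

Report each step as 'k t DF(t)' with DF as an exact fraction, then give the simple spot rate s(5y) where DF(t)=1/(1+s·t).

1 1 9959/10000
2 2 594/625
3 3 9197/10000
4 4 9059/10000
5 5 1773/2000
6 6 1763/2000
s(5y) = (1/(1773/2000) − 1)/(5) = 227/8865 ≈ 2.5606%

step 1 [1y] swap r/1=41/9959: DF=(1 − 41/9959·(0))/(1+41/9959) = 9959/10000 ≈ 0.995900
step 2 [2y] swap r/1=496/19463: DF=(1 − 496/19463·(0.995900))/(1+496/19463) = 594/625 ≈ 0.950400
step 3 [3y] swap r/1=803/28660: DF=(1 − 803/28660·(0.995900+0.950400))/(1+803/28660) = 9197/10000 ≈ 0.919700
step 4 [4y] swap r/1=941/37719: DF=(1 − 941/37719·(0.995900+0.950400+0.919700))/(1+941/37719) = 9059/10000 ≈ 0.905900
step 5 [5y] zero: DF = P = 1773/2000 ≈ 0.886500
step 6 [6y] swap r/1=1185/55399: DF=(1 − 1185/55399·(0.995900+0.950400+0.919700+0.905900+0.886500))/(1+1185/55399) = 1763/2000 ≈ 0.881500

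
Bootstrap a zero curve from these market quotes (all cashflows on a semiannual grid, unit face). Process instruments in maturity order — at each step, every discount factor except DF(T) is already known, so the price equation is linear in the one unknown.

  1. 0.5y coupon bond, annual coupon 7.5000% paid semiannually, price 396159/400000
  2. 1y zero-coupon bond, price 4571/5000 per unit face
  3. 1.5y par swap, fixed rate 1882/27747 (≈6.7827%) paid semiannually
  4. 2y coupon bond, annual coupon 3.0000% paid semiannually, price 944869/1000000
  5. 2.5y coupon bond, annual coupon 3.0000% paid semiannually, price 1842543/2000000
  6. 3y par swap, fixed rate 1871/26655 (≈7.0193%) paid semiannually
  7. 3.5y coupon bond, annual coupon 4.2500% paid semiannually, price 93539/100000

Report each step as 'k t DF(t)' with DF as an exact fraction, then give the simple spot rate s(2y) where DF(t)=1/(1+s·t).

step 1 [0.5y] bond c/2=3/80: DF=(396159/400000 − 3/80·(0))/(1+3/80) = 4773/5000 ≈ 0.954600
step 2 [1y] zero: DF = P = 4571/5000 ≈ 0.914200
step 3 [1.5y] swap r/2=941/27747: DF=(1 − 941/27747·(0.954600+0.914200))/(1+941/27747) = 9059/10000 ≈ 0.905900
step 4 [2y] bond c/2=3/200: DF=(944869/1000000 − 3/200·(0.954600+0.914200+0.905900))/(1+3/200) = 8899/10000 ≈ 0.889900
step 5 [2.5y] bond c/2=3/200: DF=(1842543/2000000 − 3/200·(0.954600+0.914200+0.905900+0.889900))/(1+3/200) = 1707/2000 ≈ 0.853500
step 6 [3y] swap r/2=1871/53310: DF=(1 − 1871/53310·(0.954600+0.914200+0.905900+0.889900+0.853500))/(1+1871/53310) = 8129/10000 ≈ 0.812900
step 7 [3.5y] bond c/2=17/800: DF=(93539/100000 − 17/800·(0.954600+0.914200+0.905900+0.889900+0.853500+0.812900))/(1+17/800) = 161/200 ≈ 0.805000

1 1/2 4773/5000
2 1 4571/5000
3 3/2 9059/10000
4 2 8899/10000
5 5/2 1707/2000
6 3 8129/10000
7 7/2 161/200
s(2y) = (1/(8899/10000) − 1)/(2) = 1101/17798 ≈ 6.1861%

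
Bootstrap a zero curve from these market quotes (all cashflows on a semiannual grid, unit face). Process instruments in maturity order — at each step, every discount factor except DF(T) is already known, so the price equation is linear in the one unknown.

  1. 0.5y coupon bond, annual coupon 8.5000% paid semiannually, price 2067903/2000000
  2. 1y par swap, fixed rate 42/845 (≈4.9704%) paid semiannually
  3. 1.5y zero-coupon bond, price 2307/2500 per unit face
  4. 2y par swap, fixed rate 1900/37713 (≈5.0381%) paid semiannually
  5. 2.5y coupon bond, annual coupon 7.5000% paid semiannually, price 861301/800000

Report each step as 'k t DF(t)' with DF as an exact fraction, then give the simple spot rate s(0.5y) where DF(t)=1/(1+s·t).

step 1 [0.5y] bond c/2=17/400: DF=(2067903/2000000 − 17/400·(0))/(1+17/400) = 4959/5000 ≈ 0.991800
step 2 [1y] swap r/2=21/845: DF=(1 − 21/845·(0.991800))/(1+21/845) = 9517/10000 ≈ 0.951700
step 3 [1.5y] zero: DF = P = 2307/2500 ≈ 0.922800
step 4 [2y] swap r/2=950/37713: DF=(1 − 950/37713·(0.991800+0.951700+0.922800))/(1+950/37713) = 181/200 ≈ 0.905000
step 5 [2.5y] bond c/2=3/80: DF=(861301/800000 − 3/80·(0.991800+0.951700+0.922800+0.905000))/(1+3/80) = 4507/5000 ≈ 0.901400

1 1/2 4959/5000
2 1 9517/10000
3 3/2 2307/2500
4 2 181/200
5 5/2 4507/5000
s(0.5y) = (1/(4959/5000) − 1)/(1/2) = 82/4959 ≈ 1.6536%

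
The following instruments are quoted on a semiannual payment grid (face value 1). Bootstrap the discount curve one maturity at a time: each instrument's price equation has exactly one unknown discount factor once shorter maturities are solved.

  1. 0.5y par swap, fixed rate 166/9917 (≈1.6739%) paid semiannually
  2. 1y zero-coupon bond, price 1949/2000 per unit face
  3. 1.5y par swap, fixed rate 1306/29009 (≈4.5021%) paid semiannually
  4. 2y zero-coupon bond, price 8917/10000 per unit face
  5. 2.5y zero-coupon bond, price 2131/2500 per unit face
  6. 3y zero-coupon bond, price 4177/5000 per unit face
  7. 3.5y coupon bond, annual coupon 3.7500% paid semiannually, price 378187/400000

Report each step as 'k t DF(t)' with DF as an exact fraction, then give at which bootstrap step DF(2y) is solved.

step 1 [0.5y] swap r/2=83/9917: DF=(1 − 83/9917·(0))/(1+83/9917) = 9917/10000 ≈ 0.991700
step 2 [1y] zero: DF = P = 1949/2000 ≈ 0.974500
step 3 [1.5y] swap r/2=653/29009: DF=(1 − 653/29009·(0.991700+0.974500))/(1+653/29009) = 9347/10000 ≈ 0.934700
step 4 [2y] zero: DF = P = 8917/10000 ≈ 0.891700
step 5 [2.5y] zero: DF = P = 2131/2500 ≈ 0.852400
step 6 [3y] zero: DF = P = 4177/5000 ≈ 0.835400
step 7 [3.5y] bond c/2=3/160: DF=(378187/400000 − 3/160·(0.991700+0.974500+0.934700+0.891700+0.852400+0.835400))/(1+3/160) = 517/625 ≈ 0.827200

1 1/2 9917/10000
2 1 1949/2000
3 3/2 9347/10000
4 2 8917/10000
5 5/2 2131/2500
6 3 4177/5000
7 7/2 517/625
DF(2y) is solved at step 4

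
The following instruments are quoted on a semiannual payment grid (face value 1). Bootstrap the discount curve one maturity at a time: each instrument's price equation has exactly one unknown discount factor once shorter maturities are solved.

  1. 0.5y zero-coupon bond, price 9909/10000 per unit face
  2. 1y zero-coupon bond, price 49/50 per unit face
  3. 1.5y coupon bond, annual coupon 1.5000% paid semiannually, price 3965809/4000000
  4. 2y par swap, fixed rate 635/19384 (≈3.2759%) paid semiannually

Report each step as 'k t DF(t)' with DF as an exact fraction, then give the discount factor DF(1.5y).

step 1 [0.5y] zero: DF = P = 9909/10000 ≈ 0.990900
step 2 [1y] zero: DF = P = 49/50 ≈ 0.980000
step 3 [1.5y] bond c/2=3/400: DF=(3965809/4000000 − 3/400·(0.990900+0.980000))/(1+3/400) = 4847/5000 ≈ 0.969400
step 4 [2y] swap r/2=635/38768: DF=(1 − 635/38768·(0.990900+0.980000+0.969400))/(1+635/38768) = 1873/2000 ≈ 0.936500

1 1/2 9909/10000
2 1 49/50
3 3/2 4847/5000
4 2 1873/2000
DF(1.5y) = 4847/5000 ≈ 0.969400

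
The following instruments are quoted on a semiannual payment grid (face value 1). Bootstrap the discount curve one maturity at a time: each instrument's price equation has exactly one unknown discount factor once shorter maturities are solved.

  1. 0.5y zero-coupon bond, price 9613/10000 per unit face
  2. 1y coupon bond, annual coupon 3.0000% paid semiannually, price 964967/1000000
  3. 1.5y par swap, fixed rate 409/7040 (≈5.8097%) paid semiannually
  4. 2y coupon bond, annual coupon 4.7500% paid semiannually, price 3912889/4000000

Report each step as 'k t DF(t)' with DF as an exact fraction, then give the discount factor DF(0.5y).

step 1 [0.5y] zero: DF = P = 9613/10000 ≈ 0.961300
step 2 [1y] bond c/2=3/200: DF=(964967/1000000 − 3/200·(0.961300))/(1+3/200) = 1873/2000 ≈ 0.936500
step 3 [1.5y] swap r/2=409/14080: DF=(1 − 409/14080·(0.961300+0.936500))/(1+409/14080) = 4591/5000 ≈ 0.918200
step 4 [2y] bond c/2=19/800: DF=(3912889/4000000 − 19/800·(0.961300+0.936500+0.918200))/(1+19/800) = 4451/5000 ≈ 0.890200

1 1/2 9613/10000
2 1 1873/2000
3 3/2 4591/5000
4 2 4451/5000
DF(0.5y) = 9613/10000 ≈ 0.961300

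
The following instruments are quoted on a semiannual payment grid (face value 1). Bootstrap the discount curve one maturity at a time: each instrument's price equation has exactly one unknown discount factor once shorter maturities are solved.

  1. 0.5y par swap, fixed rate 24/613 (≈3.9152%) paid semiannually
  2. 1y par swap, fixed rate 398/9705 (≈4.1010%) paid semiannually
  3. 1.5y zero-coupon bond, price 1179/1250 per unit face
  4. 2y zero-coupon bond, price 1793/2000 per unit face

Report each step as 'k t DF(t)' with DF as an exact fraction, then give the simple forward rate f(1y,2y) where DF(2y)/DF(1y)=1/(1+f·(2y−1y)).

1 1/2 613/625
2 1 4801/5000
3 3/2 1179/1250
4 2 1793/2000
f(1y,2y) = ((4801/5000)/(1793/2000) − 1)/(1) = 637/8965 ≈ 7.1054%

step 1 [0.5y] swap r/2=12/613: DF=(1 − 12/613·(0))/(1+12/613) = 613/625 ≈ 0.980800
step 2 [1y] swap r/2=199/9705: DF=(1 − 199/9705·(0.980800))/(1+199/9705) = 4801/5000 ≈ 0.960200
step 3 [1.5y] zero: DF = P = 1179/1250 ≈ 0.943200
step 4 [2y] zero: DF = P = 1793/2000 ≈ 0.896500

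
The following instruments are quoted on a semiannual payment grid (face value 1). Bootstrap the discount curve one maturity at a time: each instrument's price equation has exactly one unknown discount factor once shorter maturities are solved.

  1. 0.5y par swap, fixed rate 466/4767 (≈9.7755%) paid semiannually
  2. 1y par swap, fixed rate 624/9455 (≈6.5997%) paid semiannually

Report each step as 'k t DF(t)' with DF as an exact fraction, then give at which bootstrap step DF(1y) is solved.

1 1/2 4767/5000
2 1 586/625
DF(1y) is solved at step 2

step 1 [0.5y] swap r/2=233/4767: DF=(1 − 233/4767·(0))/(1+233/4767) = 4767/5000 ≈ 0.953400
step 2 [1y] swap r/2=312/9455: DF=(1 − 312/9455·(0.953400))/(1+312/9455) = 586/625 ≈ 0.937600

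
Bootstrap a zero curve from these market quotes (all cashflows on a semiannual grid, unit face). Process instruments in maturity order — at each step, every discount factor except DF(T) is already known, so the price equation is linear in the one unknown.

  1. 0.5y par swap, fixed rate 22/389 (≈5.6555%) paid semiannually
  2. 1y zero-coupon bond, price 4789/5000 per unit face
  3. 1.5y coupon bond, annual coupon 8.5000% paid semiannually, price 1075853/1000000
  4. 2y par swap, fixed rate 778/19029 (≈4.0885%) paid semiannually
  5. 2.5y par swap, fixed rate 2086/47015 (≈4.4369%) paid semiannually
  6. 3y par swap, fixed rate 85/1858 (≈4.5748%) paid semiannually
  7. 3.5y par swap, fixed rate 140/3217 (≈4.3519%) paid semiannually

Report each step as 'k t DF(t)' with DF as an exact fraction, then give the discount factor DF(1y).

1 1/2 389/400
2 1 4789/5000
3 3/2 9533/10000
4 2 4611/5000
5 5/2 8957/10000
6 3 349/400
7 7/2 43/50
DF(1y) = 4789/5000 ≈ 0.957800

step 1 [0.5y] swap r/2=11/389: DF=(1 − 11/389·(0))/(1+11/389) = 389/400 ≈ 0.972500
step 2 [1y] zero: DF = P = 4789/5000 ≈ 0.957800
step 3 [1.5y] bond c/2=17/400: DF=(1075853/1000000 − 17/400·(0.972500+0.957800))/(1+17/400) = 9533/10000 ≈ 0.953300
step 4 [2y] swap r/2=389/19029: DF=(1 − 389/19029·(0.972500+0.957800+0.953300))/(1+389/19029) = 4611/5000 ≈ 0.922200
step 5 [2.5y] swap r/2=1043/47015: DF=(1 − 1043/47015·(0.972500+0.957800+0.953300+0.922200))/(1+1043/47015) = 8957/10000 ≈ 0.895700
step 6 [3y] swap r/2=85/3716: DF=(1 − 85/3716·(0.972500+0.957800+0.953300+0.922200+0.895700))/(1+85/3716) = 349/400 ≈ 0.872500
step 7 [3.5y] swap r/2=70/3217: DF=(1 − 70/3217·(0.972500+0.957800+0.953300+0.922200+0.895700+0.872500))/(1+70/3217) = 43/50 ≈ 0.860000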